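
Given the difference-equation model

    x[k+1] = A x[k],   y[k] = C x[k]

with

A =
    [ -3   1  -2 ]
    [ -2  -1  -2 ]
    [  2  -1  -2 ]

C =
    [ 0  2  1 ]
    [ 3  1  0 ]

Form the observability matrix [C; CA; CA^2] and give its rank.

3

CA = [[-2, -3, -6], [-11, 2, -8]]
CA^2 = [[0, 7, 22], [13, -5, 34]]
Observability matrix O = [C; CA; CA^2] = [[0, 2, 1], [3, 1, 0], [-2, -3, -6], [-11, 2, -8], [0, 7, 22], [13, -5, 34]]
Take the 3×3 submatrix of O formed by rows 1, 2, 3: [[0, 2, 1], [3, 1, 0], [-2, -3, -6]]. Its determinant is 0·(1·(-6) - 0·(-3)) - 2·(3·(-6) - 0·(-2)) + 1·(3·(-3) - 1·(-2)) = 0·(-6) - 2·(-18) + 1·(-7) = 29 ≠ 0.
So rank(O) ≥ 3; since O has 3 columns, rank(O) = 3.
rank(O) = 3 = n, so the pair (A, C) is completely observable.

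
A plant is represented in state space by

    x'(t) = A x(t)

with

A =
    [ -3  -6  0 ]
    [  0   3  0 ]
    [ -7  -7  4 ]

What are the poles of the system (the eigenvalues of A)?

det(sI - A) = s^3 - (tr A)s^2 + (M11 + M22 + M33)s - det A, where Mii is the 2×2 principal minor of A obtained by deleting row i and column i.
tr A = (-3) + 3 + 4 = 4; M11 = 3·4 - 0·(-7) = 12 - 0 = 12; M22 = (-3)·4 - 0·(-7) = -12 - 0 = -12; M33 = (-3)·3 - (-6)·0 = -9 - 0 = -9; sum of minors = -9.
det A = (-3)·(3·4 - 0·(-7)) - (-6)·(0·4 - 0·(-7)) + 0·(0·(-7) - 3·(-7)) = (-3)·12 - (-6)·0 + 0·21 = -36.
So p(s) = det(sI - A) = s^3 - 4s^2 - 9s + 36.
Rational-root test: any integer root divides 36. Testing small divisors, s = -3 works: p(-3) = -27 + (-36) + 27 + 36 = 0, so (s + 3) is a factor.
Dividing, p(s) = (s + 3)(s^2 - 7s + 12).
Factor s^2 - 7s + 12: two numbers with sum 7 and product 12 are 4 and 3, so s^2 - 7s + 12 = (s - 4)(s - 3).
Hence p(s) = (s - 4) (s - 3) (s + 3), with roots -3, 3, 4.
At least one eigenvalue has non-negative real part, so the system is not asymptotically stable.

-3, 3, 4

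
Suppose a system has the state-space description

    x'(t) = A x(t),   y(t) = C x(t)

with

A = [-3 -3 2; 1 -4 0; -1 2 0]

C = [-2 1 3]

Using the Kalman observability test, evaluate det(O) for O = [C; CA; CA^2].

-368

CA = [[4, 8, -4]]
CA^2 = [[0, -52, 8]]
Observability matrix O = [C; CA; CA^2] = [[-2, 1, 3], [4, 8, -4], [0, -52, 8]]
Expanding along the first row, det(O) = (-2)·(8·8 - (-4)·(-52)) - 1·(4·8 - (-4)·0) + 3·(4·(-52) - 8·0) = (-2)·(-144) - 1·32 + 3·(-208) = -368
Since det(O) ≠ 0, rank(O) = 3 and the system is completely observable.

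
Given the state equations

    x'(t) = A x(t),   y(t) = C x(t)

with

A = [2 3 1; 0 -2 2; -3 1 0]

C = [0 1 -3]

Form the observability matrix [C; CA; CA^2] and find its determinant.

-1200

CA = [[9, -5, 2]]
CA^2 = [[12, 39, -1]]
Observability matrix O = [C; CA; CA^2] = [[0, 1, -3], [9, -5, 2], [12, 39, -1]]
Expanding along the first row, det(O) = 0·((-5)·(-1) - 2·39) - 1·(9·(-1) - 2·12) + (-3)·(9·39 - (-5)·12) = 0·(-73) - 1·(-33) + (-3)·411 = -1200
Since det(O) ≠ 0, rank(O) = 3 and the system is completely observable.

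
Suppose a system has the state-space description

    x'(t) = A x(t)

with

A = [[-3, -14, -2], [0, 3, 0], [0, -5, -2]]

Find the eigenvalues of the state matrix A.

det(sI - A) = s^3 - (tr A)s^2 + (M11 + M22 + M33)s - det A, where Mii is the 2×2 principal minor of A obtained by deleting row i and column i.
tr A = (-3) + 3 + (-2) = -2; M11 = 3·(-2) - 0·(-5) = -6 - 0 = -6; M22 = (-3)·(-2) - (-2)·0 = 6 - 0 = 6; M33 = (-3)·3 - (-14)·0 = -9 - 0 = -9; sum of minors = -9.
det A = (-3)·(3·(-2) - 0·(-5)) - (-14)·(0·(-2) - 0·0) + (-2)·(0·(-5) - 3·0) = (-3)·(-6) - (-14)·0 + (-2)·0 = 18.
So p(s) = det(sI - A) = s^3 + 2s^2 - 9s - 18.
Rational-root test: any integer root divides -18. Testing small divisors, s = -2 works: p(-2) = -8 + 8 + 18 + (-18) = 0, so (s + 2) is a factor.
Dividing, p(s) = (s + 2)(s^2 - 9).
Factor s^2 - 9: two numbers with sum 0 and product -9 are 3 and -3, so s^2 - 9 = (s - 3)(s + 3).
Hence p(s) = (s - 3) (s + 2) (s + 3), with roots -3, -2, 3.
At least one eigenvalue has non-negative real part, so the system is not asymptotically stable.

-3, -2, 3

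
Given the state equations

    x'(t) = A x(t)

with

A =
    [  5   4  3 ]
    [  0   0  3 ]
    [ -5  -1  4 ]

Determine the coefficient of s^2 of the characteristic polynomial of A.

Expand det(sI - A) for the 3×3 matrix.
p(s) = s^3 - 9s^2 + 38s + 45.
(Check: constant term = det(-A) = (-1)^3 det A = 45; coefficient of s^2 = -tr A = -9.)
The coefficient of s^2 is -9.

-9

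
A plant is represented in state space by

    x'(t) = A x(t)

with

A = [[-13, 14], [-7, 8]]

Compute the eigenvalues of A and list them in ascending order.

det(sI - A) = s^2 - (tr A)s + det A, with tr A = (-13) + 8 = -5 and det A = (-13)·8 - 14·(-7) = -104 - (-98) = -6.
So p(s) = det(sI - A) = s^2 + 5s - 6.
Factor s^2 + 5s - 6: two numbers with sum -5 and product -6 are 1 and -6, so s^2 + 5s - 6 = (s - 1)(s + 6).
Hence p(s) = (s - 1) (s + 6), with roots -6, 1.
At least one eigenvalue has non-negative real part, so the system is not asymptotically stable.

-6, 1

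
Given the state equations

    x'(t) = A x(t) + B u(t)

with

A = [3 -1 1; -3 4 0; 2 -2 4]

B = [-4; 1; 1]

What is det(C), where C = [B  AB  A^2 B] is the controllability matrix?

AB = [[-12], [16], [-6]]
A^2B = [[-58], [100], [-80]]
Controllability matrix C = [B  AB  A^2B] = [[-4, -12, -58], [1, 16, 100], [1, -6, -80]]
Expanding along the first row, det(C) = (-4)·(16·(-80) - 100·(-6)) - (-12)·(1·(-80) - 100·1) + (-58)·(1·(-6) - 16·1) = (-4)·(-680) - (-12)·(-180) + (-58)·(-22) = 1836
Since det(C) ≠ 0, rank(C) = 3 and the system is completely controllable.

1836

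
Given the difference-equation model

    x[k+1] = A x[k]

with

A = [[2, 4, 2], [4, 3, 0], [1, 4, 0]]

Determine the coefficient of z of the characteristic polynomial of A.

Expand det(zI - A) for the 3×3 matrix.
p(z) = z^3 - 5z^2 - 12z - 26.
(Check: constant term = det(-A) = (-1)^3 det A = -26; coefficient of z^2 = -tr A = -5.)
The coefficient of z is -12.

-12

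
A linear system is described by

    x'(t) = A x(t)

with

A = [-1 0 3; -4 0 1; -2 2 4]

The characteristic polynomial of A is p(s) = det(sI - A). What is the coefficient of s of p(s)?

Expand det(sI - A) for the 3×3 matrix.
p(s) = s^3 - 3s^2 + 22.
(Check: constant term = det(-A) = (-1)^3 det A = 22; coefficient of s^2 = -tr A = -3.)
The coefficient of s is 0.

0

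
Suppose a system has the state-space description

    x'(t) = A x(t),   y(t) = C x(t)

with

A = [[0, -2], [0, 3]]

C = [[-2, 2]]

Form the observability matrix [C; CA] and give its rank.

CA = [[0, 10]]
Observability matrix O = [C; CA] = [[-2, 2], [0, 10]]
det(O) = (-2)·10 - 2·0 = -20 - 0 = -20 ≠ 0, so rank(O) = 2.
rank(O) = 2 = n, so the pair (A, C) is completely observable.

2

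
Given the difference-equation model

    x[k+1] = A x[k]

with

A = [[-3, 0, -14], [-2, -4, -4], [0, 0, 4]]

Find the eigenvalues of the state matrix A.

det(zI - A) = z^3 - (tr A)z^2 + (M11 + M22 + M33)z - det A, where Mii is the 2×2 principal minor of A obtained by deleting row i and column i.
tr A = (-3) + (-4) + 4 = -3; M11 = (-4)·4 - (-4)·0 = -16 - 0 = -16; M22 = (-3)·4 - (-14)·0 = -12 - 0 = -12; M33 = (-3)·(-4) - 0·(-2) = 12 - 0 = 12; sum of minors = -16.
det A = (-3)·((-4)·4 - (-4)·0) - 0·((-2)·4 - (-4)·0) + (-14)·((-2)·0 - (-4)·0) = (-3)·(-16) - 0·(-8) + (-14)·0 = 48.
So p(z) = det(zI - A) = z^3 + 3z^2 - 16z - 48.
Rational-root test: any integer root divides -48. Testing small divisors, z = -3 works: p(-3) = -27 + 27 + 48 + (-48) = 0, so (z + 3) is a factor.
Dividing, p(z) = (z + 3)(z^2 - 16).
Factor z^2 - 16: two numbers with sum 0 and product -16 are 4 and -4, so z^2 - 16 = (z - 4)(z + 4).
Hence p(z) = (z - 4) (z + 3) (z + 4), with roots -4, -3, 4.

-4, -3, 4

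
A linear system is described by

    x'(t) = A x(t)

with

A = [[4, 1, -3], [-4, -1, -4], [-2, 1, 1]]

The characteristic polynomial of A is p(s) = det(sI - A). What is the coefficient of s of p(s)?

1

Expand det(sI - A) for the 3×3 matrix.
p(s) = s^3 - 4s^2 + s - 42.
(Check: constant term = det(-A) = (-1)^3 det A = -42; coefficient of s^2 = -tr A = -4.)
The coefficient of s is 1.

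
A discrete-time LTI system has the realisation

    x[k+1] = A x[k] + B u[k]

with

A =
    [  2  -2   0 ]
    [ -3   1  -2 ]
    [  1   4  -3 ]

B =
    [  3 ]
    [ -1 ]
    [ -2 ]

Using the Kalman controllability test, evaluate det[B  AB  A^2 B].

1074

AB = [[8], [-6], [5]]
A^2B = [[28], [-40], [-31]]
Controllability matrix C = [B  AB  A^2B] = [[3, 8, 28], [-1, -6, -40], [-2, 5, -31]]
Expanding along the first row, det(C) = 3·((-6)·(-31) - (-40)·5) - 8·((-1)·(-31) - (-40)·(-2)) + 28·((-1)·5 - (-6)·(-2)) = 3·386 - 8·(-49) + 28·(-17) = 1074
Since det(C) ≠ 0, rank(C) = 3 and the system is completely controllable.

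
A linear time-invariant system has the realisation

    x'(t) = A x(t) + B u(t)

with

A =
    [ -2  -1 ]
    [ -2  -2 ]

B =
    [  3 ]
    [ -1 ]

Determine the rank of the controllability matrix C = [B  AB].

AB = [[-5], [-4]]
Controllability matrix C = [B  AB] = [[3, -5], [-1, -4]]
det(C) = 3·(-4) - (-5)·(-1) = -12 - 5 = -17 ≠ 0, so rank(C) = 2.
rank(C) = 2 = n, so the pair (A, B) is completely controllable.

2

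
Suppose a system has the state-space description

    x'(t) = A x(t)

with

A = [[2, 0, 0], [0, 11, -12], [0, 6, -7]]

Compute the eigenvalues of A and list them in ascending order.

det(sI - A) = s^3 - (tr A)s^2 + (M11 + M22 + M33)s - det A, where Mii is the 2×2 principal minor of A obtained by deleting row i and column i.
tr A = 2 + 11 + (-7) = 6; M11 = 11·(-7) - (-12)·6 = -77 - (-72) = -5; M22 = 2·(-7) - 0·0 = -14 - 0 = -14; M33 = 2·11 - 0·0 = 22 - 0 = 22; sum of minors = 3.
det A = 2·(11·(-7) - (-12)·6) - 0·(0·(-7) - (-12)·0) + 0·(0·6 - 11·0) = 2·(-5) - 0·0 + 0·0 = -10.
So p(s) = det(sI - A) = s^3 - 6s^2 + 3s + 10.
Rational-root test: any integer root divides 10. Testing small divisors, s = -1 works: p(-1) = -1 + (-6) + (-3) + 10 = 0, so (s + 1) is a factor.
Dividing, p(s) = (s + 1)(s^2 - 7s + 10).
Factor s^2 - 7s + 10: two numbers with sum 7 and product 10 are 5 and 2, so s^2 - 7s + 10 = (s - 5)(s - 2).
Hence p(s) = (s - 5) (s - 2) (s + 1), with roots -1, 2, 5.
At least one eigenvalue has non-negative real part, so the system is not asymptotically stable.

-1, 2, 5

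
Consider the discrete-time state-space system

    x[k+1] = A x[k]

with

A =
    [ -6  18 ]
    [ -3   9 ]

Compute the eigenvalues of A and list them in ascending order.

det(zI - A) = z^2 - (tr A)z + det A, with tr A = (-6) + 9 = 3 and det A = (-6)·9 - 18·(-3) = -54 - (-54) = 0.
So p(z) = det(zI - A) = z^2 - 3z.
Factor z^2 - 3z: two numbers with sum 3 and product 0 are 3 and 0, so z^2 - 3z = z(z - 3).
Hence p(z) = z (z - 3), with roots 0, 3.

0, 3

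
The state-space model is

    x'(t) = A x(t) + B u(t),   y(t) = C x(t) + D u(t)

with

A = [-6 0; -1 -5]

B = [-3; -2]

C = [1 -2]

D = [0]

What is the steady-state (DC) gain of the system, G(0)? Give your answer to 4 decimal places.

G(0) = C(-A)^{-1}B + D = -C A^{-1} B + D.
det A = 30, so A^{-1} = (1/30)·adj(A) = [[-1/6, 0], [1/30, -1/5]]
A^{-1} B = [1/2, 3/10]^T
C A^{-1} B = -1/10
G(0) = D - C A^{-1} B = 0 - (-1/10) = 1/10 ≈ 0.1000

0.1000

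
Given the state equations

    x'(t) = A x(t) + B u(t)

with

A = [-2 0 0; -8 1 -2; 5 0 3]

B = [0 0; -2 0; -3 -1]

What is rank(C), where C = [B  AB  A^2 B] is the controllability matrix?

AB = [[0, 0], [4, 2], [-9, -3]]
A^2B = [[0, 0], [22, 8], [-27, -9]]
Controllability matrix C = [B  AB  A^2B] = [[0, 0, 0, 0, 0, 0], [-2, 0, 4, 2, 22, 8], [-3, -1, -9, -3, -27, -9]]
Row 1 of C is identically zero, so rank(C) ≤ 2.
The 2×2 minor from rows 2, 3, columns 1, 2 is (-2)·(-1) - 0·(-3) = 2 - 0 = 2 ≠ 0, so rank(C) = 2.
rank(C) = 2 < n = 3, so the pair (A, B) is not completely controllable.

2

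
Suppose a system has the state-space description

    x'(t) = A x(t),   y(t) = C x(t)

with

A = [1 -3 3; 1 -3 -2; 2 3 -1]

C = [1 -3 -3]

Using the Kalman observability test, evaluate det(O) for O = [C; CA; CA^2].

1053

CA = [[-8, -3, 12]]
CA^2 = [[13, 69, -30]]
Observability matrix O = [C; CA; CA^2] = [[1, -3, -3], [-8, -3, 12], [13, 69, -30]]
Expanding along the first row, det(O) = 1·((-3)·(-30) - 12·69) - (-3)·((-8)·(-30) - 12·13) + (-3)·((-8)·69 - (-3)·13) = 1·(-738) - (-3)·84 + (-3)·(-513) = 1053
Since det(O) ≠ 0, rank(O) = 3 and the system is completely observable.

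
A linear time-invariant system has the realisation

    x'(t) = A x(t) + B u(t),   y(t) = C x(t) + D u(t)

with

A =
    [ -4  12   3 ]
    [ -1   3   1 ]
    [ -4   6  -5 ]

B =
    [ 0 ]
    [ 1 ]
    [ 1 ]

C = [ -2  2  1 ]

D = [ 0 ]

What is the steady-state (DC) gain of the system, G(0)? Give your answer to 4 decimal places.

G(0) = C(-A)^{-1}B + D = -C A^{-1} B + D.
det A = -6, so A^{-1} = (1/-6)·adj(A) = [[7/2, -13, -1/2], [3/2, -16/3, -1/6], [-1, 4, 0]]
A^{-1} B = [-27/2, -11/2, 4]^T
C A^{-1} B = 20
G(0) = D - C A^{-1} B = 0 - (20) = -20

-20.0000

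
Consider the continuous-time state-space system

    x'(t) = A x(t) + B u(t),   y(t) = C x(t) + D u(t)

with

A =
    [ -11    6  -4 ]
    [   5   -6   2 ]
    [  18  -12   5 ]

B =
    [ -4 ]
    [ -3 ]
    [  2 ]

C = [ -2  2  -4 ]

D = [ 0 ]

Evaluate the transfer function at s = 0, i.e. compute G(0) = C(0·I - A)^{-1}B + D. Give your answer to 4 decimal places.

1.9667

G(0) = C(-A)^{-1}B + D = -C A^{-1} B + D.
det A = -60, so A^{-1} = (1/-60)·adj(A) = [[1/10, -3/10, 1/5], [-11/60, -17/60, -1/30], [-4/5, 2/5, -3/5]]
A^{-1} B = [9/10, 91/60, 4/5]^T
C A^{-1} B = -59/30
G(0) = D - C A^{-1} B = 0 - (-59/30) = 59/30 ≈ 1.9667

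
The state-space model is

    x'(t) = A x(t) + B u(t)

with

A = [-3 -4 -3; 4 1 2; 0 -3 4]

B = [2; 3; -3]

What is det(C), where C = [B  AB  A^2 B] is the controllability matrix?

-12060

AB = [[-9], [5], [-21]]
A^2B = [[70], [-73], [-99]]
Controllability matrix C = [B  AB  A^2B] = [[2, -9, 70], [3, 5, -73], [-3, -21, -99]]
Expanding along the first row, det(C) = 2·(5·(-99) - (-73)·(-21)) - (-9)·(3·(-99) - (-73)·(-3)) + 70·(3·(-21) - 5·(-3)) = 2·(-2028) - (-9)·(-516) + 70·(-48) = -12060
Since det(C) ≠ 0, rank(C) = 3 and the system is completely controllable.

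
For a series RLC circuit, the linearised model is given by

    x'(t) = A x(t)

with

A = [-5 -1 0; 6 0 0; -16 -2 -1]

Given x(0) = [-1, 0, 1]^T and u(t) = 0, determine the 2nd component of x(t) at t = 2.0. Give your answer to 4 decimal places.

-0.0950

det(sI - A) = s^3 - (tr A)s^2 + (M11 + M22 + M33)s - det A, where Mii is the 2×2 principal minor of A obtained by deleting row i and column i.
tr A = (-5) + 0 + (-1) = -6; M11 = 0·(-1) - 0·(-2) = 0 - 0 = 0; M22 = (-5)·(-1) - 0·(-16) = 5 - 0 = 5; M33 = (-5)·0 - (-1)·6 = 0 - (-6) = 6; sum of minors = 11.
det A = (-5)·(0·(-1) - 0·(-2)) - (-1)·(6·(-1) - 0·(-16)) + 0·(6·(-2) - 0·(-16)) = (-5)·0 - (-1)·(-6) + 0·(-12) = -6.
So p(s) = det(sI - A) = s^3 + 6s^2 + 11s + 6.
Rational-root test: any integer root divides 6. Testing small divisors, s = -1 works: p(-1) = -1 + 6 + (-11) + 6 = 0, so (s + 1) is a factor.
Dividing, p(s) = (s + 1)(s^2 + 5s + 6).
Factor s^2 + 5s + 6: two numbers with sum -5 and product 6 are -2 and -3, so s^2 + 5s + 6 = (s + 2)(s + 3).
Hence p(s) = (s + 1) (s + 2) (s + 3), with roots -3, -2, -1.
The eigenvalues -3, -2, -1 are distinct and real, so A is diagonalisable and x(t) = e^{At} x(0) = V diag(e^{λ_i t}) V^{-1} x(0), where the columns of V are the eigenvectors.
λ = -3: A - (-3)I = [[-2, -1, 0], [6, 3, 0], [-16, -2, 2]]. v must be orthogonal to every row; (row 1) × (row 3) = [-2, 4, -12], so take v_1 = [1, -2, 6]^T.
λ = -2: A - (-2)I = [[-3, -1, 0], [6, 2, 0], [-16, -2, 1]]. v must be orthogonal to every row; (row 1) × (row 3) = [-1, 3, -10], so take v_2 = [-1, 3, -10]^T.
λ = -1: A - (-1)I = [[-4, -1, 0], [6, 1, 0], [-16, -2, 0]]. v must be orthogonal to every row; (row 1) × (row 2) = [0, 0, 2], so take v_3 = [0, 0, 1]^T.
V = [v_1 v_2 v_3] = [[1, -1, 0], [-2, 3, 0], [6, -10, 1]] has det V = 1, so V^{-1} = adj(V)/det V = [[3, 1, 0], [2, 1, 0], [2, 4, 1]].
Modal coordinates z(0) = V^{-1} x(0): 3·(-1) + 1·0 + 0·1 = -3; 2·(-1) + 1·0 + 0·1 = -2; 2·(-1) + 4·0 + 1·1 = -1; so z(0) = [-3, -2, -1]^T.
x_2(t) = Σ_i (v_i)_2 · z_i(0) · e^{λ_i t} (row 2 of V times the modal terms).
x_2(2.0) = (-2)·(-3)·e^{-3·2.0} + 3·(-2)·e^{-2·2.0} + 0·(-1)·e^{-1·2.0} = 6·0.002479 + (-6)·0.018316 + 0·0.135335 = -0.0950.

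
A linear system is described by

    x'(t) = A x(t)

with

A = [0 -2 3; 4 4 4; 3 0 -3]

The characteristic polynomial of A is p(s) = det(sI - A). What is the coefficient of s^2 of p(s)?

-1

Expand det(sI - A) for the 3×3 matrix.
p(s) = s^3 - s^2 - 13s + 84.
(Check: constant term = det(-A) = (-1)^3 det A = 84; coefficient of s^2 = -tr A = -1.)
The coefficient of s^2 is -1.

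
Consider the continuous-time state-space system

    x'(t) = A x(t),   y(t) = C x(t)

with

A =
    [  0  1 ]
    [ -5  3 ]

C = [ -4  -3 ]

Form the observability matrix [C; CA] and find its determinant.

97

CA = [[15, -13]]
Observability matrix O = [C; CA] = [[-4, -3], [15, -13]]
det(O) = (-4)·(-13) - (-3)·15 = 52 - (-45) = 97
Since det(O) ≠ 0, rank(O) = 2 and the system is completely observable.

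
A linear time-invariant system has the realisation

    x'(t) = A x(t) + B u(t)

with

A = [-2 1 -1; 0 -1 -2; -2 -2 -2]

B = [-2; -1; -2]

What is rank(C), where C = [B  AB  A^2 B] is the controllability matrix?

3

AB = [[5], [5], [10]]
A^2B = [[-15], [-25], [-40]]
Controllability matrix C = [B  AB  A^2B] = [[-2, 5, -15], [-1, 5, -25], [-2, 10, -40]]
det(C) = (-2)·(5·(-40) - (-25)·10) - 5·((-1)·(-40) - (-25)·(-2)) + (-15)·((-1)·10 - 5·(-2)) = (-2)·50 - 5·(-10) + (-15)·0 = -50 ≠ 0, so rank(C) = 3.
rank(C) = 3 = n, so the pair (A, B) is completely controllable.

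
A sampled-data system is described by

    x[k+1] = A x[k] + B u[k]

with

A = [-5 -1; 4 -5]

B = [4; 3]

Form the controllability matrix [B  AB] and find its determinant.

AB = [[-23], [1]]
Controllability matrix C = [B  AB] = [[4, -23], [3, 1]]
det(C) = 4·1 - (-23)·3 = 4 - (-69) = 73
Since det(C) ≠ 0, rank(C) = 2 and the system is completely controllable.

73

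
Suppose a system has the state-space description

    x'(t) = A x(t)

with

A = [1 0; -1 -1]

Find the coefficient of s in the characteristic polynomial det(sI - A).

0

For a 2×2 matrix, det(sI - A) = s^2 - (tr A)s + det A.
tr A = 0, det A = -1.
So p(s) = s^2 - 1.
The coefficient of s is 0.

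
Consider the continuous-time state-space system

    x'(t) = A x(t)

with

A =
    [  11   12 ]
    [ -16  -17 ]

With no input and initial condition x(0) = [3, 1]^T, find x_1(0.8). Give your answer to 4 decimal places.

6.5201

det(sI - A) = s^2 - (tr A)s + det A, with tr A = 11 + (-17) = -6 and det A = 11·(-17) - 12·(-16) = -187 - (-192) = 5.
So p(s) = det(sI - A) = s^2 + 6s + 5.
Factor s^2 + 6s + 5: two numbers with sum -6 and product 5 are -1 and -5, so s^2 + 6s + 5 = (s + 1)(s + 5).
Hence p(s) = (s + 1) (s + 5), with roots -5, -1.
The eigenvalues -5, -1 are distinct and real, so A is diagonalisable and x(t) = e^{At} x(0) = V diag(e^{λ_i t}) V^{-1} x(0), where the columns of V are the eigenvectors.
λ = -5: A - (-5)I = [[16, 12], [-16, -12]]. Row 1 gives 16·v1 + 12·v2 = 0, so take v_1 = [-3, 4]^T.
λ = -1: A - (-1)I = [[12, 12], [-16, -16]]. Row 1 gives 12·v1 + 12·v2 = 0, so take v_2 = [1, -1]^T.
V = [v_1 v_2] = [[-3, 1], [4, -1]] has det V = -1, so V^{-1} = adj(V)/det V = [[1, 1], [4, 3]].
Modal coordinates z(0) = V^{-1} x(0): 1·3 + 1·1 = 4; 4·3 + 3·1 = 15; so z(0) = [4, 15]^T.
x_1(t) = Σ_i (v_i)_1 · z_i(0) · e^{λ_i t} (row 1 of V times the modal terms).
x_1(0.8) = (-3)·4·e^{-5·0.8} + 1·15·e^{-1·0.8} = (-12)·0.018316 + 15·0.449329 = 6.5201.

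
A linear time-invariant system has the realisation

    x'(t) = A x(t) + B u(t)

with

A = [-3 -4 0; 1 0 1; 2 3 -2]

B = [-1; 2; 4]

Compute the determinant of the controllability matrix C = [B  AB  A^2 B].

AB = [[-5], [3], [-4]]
A^2B = [[3], [-9], [7]]
Controllability matrix C = [B  AB  A^2B] = [[-1, -5, 3], [2, 3, -9], [4, -4, 7]]
Expanding along the first row, det(C) = (-1)·(3·7 - (-9)·(-4)) - (-5)·(2·7 - (-9)·4) + 3·(2·(-4) - 3·4) = (-1)·(-15) - (-5)·50 + 3·(-20) = 205
Since det(C) ≠ 0, rank(C) = 3 and the system is completely controllable.

205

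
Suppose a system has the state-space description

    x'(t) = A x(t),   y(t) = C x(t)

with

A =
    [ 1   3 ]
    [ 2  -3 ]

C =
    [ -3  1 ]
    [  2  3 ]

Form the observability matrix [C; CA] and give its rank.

CA = [[-1, -12], [8, -3]]
Observability matrix O = [C; CA] = [[-3, 1], [2, 3], [-1, -12], [8, -3]]
Take the 2×2 submatrix of O formed by rows 1, 2: [[-3, 1], [2, 3]]. Its determinant is (-3)·3 - 1·2 = -9 - 2 = -11 ≠ 0.
So rank(O) ≥ 2; since O has 2 columns, rank(O) = 2.
rank(O) = 2 = n, so the pair (A, C) is completely observable.

2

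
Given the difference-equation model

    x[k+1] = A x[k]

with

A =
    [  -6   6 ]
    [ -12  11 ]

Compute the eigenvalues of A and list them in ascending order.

det(zI - A) = z^2 - (tr A)z + det A, with tr A = (-6) + 11 = 5 and det A = (-6)·11 - 6·(-12) = -66 - (-72) = 6.
So p(z) = det(zI - A) = z^2 - 5z + 6.
Factor z^2 - 5z + 6: two numbers with sum 5 and product 6 are 3 and 2, so z^2 - 5z + 6 = (z - 3)(z - 2).
Hence p(z) = (z - 3) (z - 2), with roots 2, 3.

2, 3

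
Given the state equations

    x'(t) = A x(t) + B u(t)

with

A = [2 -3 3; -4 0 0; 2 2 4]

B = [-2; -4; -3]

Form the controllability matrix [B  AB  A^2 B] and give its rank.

AB = [[-1], [8], [-24]]
A^2B = [[-98], [4], [-82]]
Controllability matrix C = [B  AB  A^2B] = [[-2, -1, -98], [-4, 8, 4], [-3, -24, -82]]
det(C) = (-2)·(8·(-82) - 4·(-24)) - (-1)·((-4)·(-82) - 4·(-3)) + (-98)·((-4)·(-24) - 8·(-3)) = (-2)·(-560) - (-1)·340 + (-98)·120 = -10300 ≠ 0, so rank(C) = 3.
rank(C) = 3 = n, so the pair (A, B) is completely controllable.

3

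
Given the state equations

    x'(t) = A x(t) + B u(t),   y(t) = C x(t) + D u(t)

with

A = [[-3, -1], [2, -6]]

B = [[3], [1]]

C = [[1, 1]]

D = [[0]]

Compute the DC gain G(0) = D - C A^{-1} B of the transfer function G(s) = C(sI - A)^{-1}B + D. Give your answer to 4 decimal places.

G(0) = C(-A)^{-1}B + D = -C A^{-1} B + D.
det A = 20, so A^{-1} = (1/20)·adj(A) = [[-3/10, 1/20], [-1/10, -3/20]]
A^{-1} B = [-17/20, -9/20]^T
C A^{-1} B = -13/10
G(0) = D - C A^{-1} B = 0 - (-13/10) = 13/10 ≈ 1.3000

1.3000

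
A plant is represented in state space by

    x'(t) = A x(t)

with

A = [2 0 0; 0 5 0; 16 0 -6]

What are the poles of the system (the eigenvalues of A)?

det(sI - A) = s^3 - (tr A)s^2 + (M11 + M22 + M33)s - det A, where Mii is the 2×2 principal minor of A obtained by deleting row i and column i.
tr A = 2 + 5 + (-6) = 1; M11 = 5·(-6) - 0·0 = -30 - 0 = -30; M22 = 2·(-6) - 0·16 = -12 - 0 = -12; M33 = 2·5 - 0·0 = 10 - 0 = 10; sum of minors = -32.
det A = 2·(5·(-6) - 0·0) - 0·(0·(-6) - 0·16) + 0·(0·0 - 5·16) = 2·(-30) - 0·0 + 0·(-80) = -60.
So p(s) = det(sI - A) = s^3 - s^2 - 32s + 60.
Rational-root test: any integer root divides 60. Testing small divisors, s = 2 works: p(2) = 8 + (-4) + (-64) + 60 = 0, so (s - 2) is a factor.
Dividing, p(s) = (s - 2)(s^2 + s - 30).
Factor s^2 + s - 30: two numbers with sum -1 and product -30 are 5 and -6, so s^2 + s - 30 = (s - 5)(s + 6).
Hence p(s) = (s - 5) (s - 2) (s + 6), with roots -6, 2, 5.
At least one eigenvalue has non-negative real part, so the system is not asymptotically stable.

-6, 2, 5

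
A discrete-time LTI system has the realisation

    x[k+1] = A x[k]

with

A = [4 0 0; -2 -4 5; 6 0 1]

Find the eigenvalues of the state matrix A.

det(zI - A) = z^3 - (tr A)z^2 + (M11 + M22 + M33)z - det A, where Mii is the 2×2 principal minor of A obtained by deleting row i and column i.
tr A = 4 + (-4) + 1 = 1; M11 = (-4)·1 - 5·0 = -4 - 0 = -4; M22 = 4·1 - 0·6 = 4 - 0 = 4; M33 = 4·(-4) - 0·(-2) = -16 - 0 = -16; sum of minors = -16.
det A = 4·((-4)·1 - 5·0) - 0·((-2)·1 - 5·6) + 0·((-2)·0 - (-4)·6) = 4·(-4) - 0·(-32) + 0·24 = -16.
So p(z) = det(zI - A) = z^3 - z^2 - 16z + 16.
Rational-root test: any integer root divides 16. Testing small divisors, z = 1 works: p(1) = 1 + (-1) + (-16) + 16 = 0, so (z - 1) is a factor.
Dividing, p(z) = (z - 1)(z^2 - 16).
Factor z^2 - 16: two numbers with sum 0 and product -16 are 4 and -4, so z^2 - 16 = (z - 4)(z + 4).
Hence p(z) = (z - 4) (z - 1) (z + 4), with roots -4, 1, 4.

-4, 1, 4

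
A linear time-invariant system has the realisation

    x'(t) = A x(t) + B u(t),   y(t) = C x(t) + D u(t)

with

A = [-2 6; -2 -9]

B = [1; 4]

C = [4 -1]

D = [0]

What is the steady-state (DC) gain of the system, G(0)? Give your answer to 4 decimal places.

4.2000

G(0) = C(-A)^{-1}B + D = -C A^{-1} B + D.
det A = 30, so A^{-1} = (1/30)·adj(A) = [[-3/10, -1/5], [1/15, -1/15]]
A^{-1} B = [-11/10, -1/5]^T
C A^{-1} B = -21/5
G(0) = D - C A^{-1} B = 0 - (-21/5) = 21/5 ≈ 4.2000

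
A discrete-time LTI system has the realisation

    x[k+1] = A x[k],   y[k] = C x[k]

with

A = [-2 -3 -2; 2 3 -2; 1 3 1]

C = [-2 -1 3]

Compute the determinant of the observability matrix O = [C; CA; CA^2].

CA = [[5, 12, 9]]
CA^2 = [[23, 48, -25]]
Observability matrix O = [C; CA; CA^2] = [[-2, -1, 3], [5, 12, 9], [23, 48, -25]]
Expanding along the first row, det(O) = (-2)·(12·(-25) - 9·48) - (-1)·(5·(-25) - 9·23) + 3·(5·48 - 12·23) = (-2)·(-732) - (-1)·(-332) + 3·(-36) = 1024
Since det(O) ≠ 0, rank(O) = 3 and the system is completely observable.

1024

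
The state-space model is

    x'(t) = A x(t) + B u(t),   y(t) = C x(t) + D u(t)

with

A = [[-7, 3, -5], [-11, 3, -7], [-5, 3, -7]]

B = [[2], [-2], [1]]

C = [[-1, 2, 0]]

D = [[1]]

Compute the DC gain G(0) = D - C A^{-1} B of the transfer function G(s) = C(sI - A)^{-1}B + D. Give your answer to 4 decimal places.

-5.5000

G(0) = C(-A)^{-1}B + D = -C A^{-1} B + D.
det A = -36, so A^{-1} = (1/-36)·adj(A) = [[0, -1/6, 1/6], [7/6, -2/3, -1/6], [1/2, -1/6, -1/3]]
A^{-1} B = [1/2, 7/2, 1]^T
C A^{-1} B = 13/2
G(0) = D - C A^{-1} B = 1 - (13/2) = -11/2 ≈ -5.5000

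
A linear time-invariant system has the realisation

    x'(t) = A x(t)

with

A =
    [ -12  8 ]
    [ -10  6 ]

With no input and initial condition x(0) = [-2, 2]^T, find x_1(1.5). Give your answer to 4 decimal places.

det(sI - A) = s^2 - (tr A)s + det A, with tr A = (-12) + 6 = -6 and det A = (-12)·6 - 8·(-10) = -72 - (-80) = 8.
So p(s) = det(sI - A) = s^2 + 6s + 8.
Factor s^2 + 6s + 8: two numbers with sum -6 and product 8 are -2 and -4, so s^2 + 6s + 8 = (s + 2)(s + 4).
Hence p(s) = (s + 2) (s + 4), with roots -4, -2.
The eigenvalues -4, -2 are distinct and real, so A is diagonalisable and x(t) = e^{At} x(0) = V diag(e^{λ_i t}) V^{-1} x(0), where the columns of V are the eigenvectors.
λ = -4: A - (-4)I = [[-8, 8], [-10, 10]]. Row 1 gives (-8)·v1 + 8·v2 = 0, so take v_1 = [1, 1]^T.
λ = -2: A - (-2)I = [[-10, 8], [-10, 8]]. Row 1 gives (-10)·v1 + 8·v2 = 0, so take v_2 = [4, 5]^T.
V = [v_1 v_2] = [[1, 4], [1, 5]] has det V = 1, so V^{-1} = adj(V)/det V = [[5, -4], [-1, 1]].
Modal coordinates z(0) = V^{-1} x(0): 5·(-2) + (-4)·2 = -18; (-1)·(-2) + 1·2 = 4; so z(0) = [-18, 4]^T.
x_1(t) = Σ_i (v_i)_1 · z_i(0) · e^{λ_i t} (row 1 of V times the modal terms).
x_1(1.5) = 1·(-18)·e^{-4·1.5} + 4·4·e^{-2·1.5} = (-18)·0.002479 + 16·0.049787 = 0.7520.

0.7520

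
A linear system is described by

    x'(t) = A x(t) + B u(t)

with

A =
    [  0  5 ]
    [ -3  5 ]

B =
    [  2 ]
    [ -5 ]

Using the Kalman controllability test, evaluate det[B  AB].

AB = [[-25], [-31]]
Controllability matrix C = [B  AB] = [[2, -25], [-5, -31]]
det(C) = 2·(-31) - (-25)·(-5) = -62 - 125 = -187
Since det(C) ≠ 0, rank(C) = 2 and the system is completely controllable.

-187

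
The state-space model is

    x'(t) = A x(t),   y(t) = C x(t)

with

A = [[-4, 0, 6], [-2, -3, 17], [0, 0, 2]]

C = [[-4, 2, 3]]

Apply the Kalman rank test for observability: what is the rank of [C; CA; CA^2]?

CA = [[12, -6, 16]]
CA^2 = [[-36, 18, 2]]
Observability matrix O = [C; CA; CA^2] = [[-4, 2, 3], [12, -6, 16], [-36, 18, 2]]
The columns c1, c2, c3 of O are linearly dependent: c1 + 2·c2 = 0 (check each entry), so rank(O) ≤ 2.
The 2×2 minor from rows 1, 2, columns 1, 3 is (-4)·16 - 3·12 = -64 - 36 = -100 ≠ 0, so rank(O) = 2.
rank(O) = 2 < n = 3, so the pair (A, C) is not completely observable.

2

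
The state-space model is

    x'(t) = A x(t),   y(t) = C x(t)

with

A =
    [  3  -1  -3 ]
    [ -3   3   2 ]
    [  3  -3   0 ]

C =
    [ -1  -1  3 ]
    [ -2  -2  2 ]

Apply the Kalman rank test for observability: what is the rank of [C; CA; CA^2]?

3

CA = [[9, -11, 1], [6, -10, 2]]
CA^2 = [[63, -45, -49], [54, -42, -38]]
Observability matrix O = [C; CA; CA^2] = [[-1, -1, 3], [-2, -2, 2], [9, -11, 1], [6, -10, 2], [63, -45, -49], [54, -42, -38]]
Take the 3×3 submatrix of O formed by rows 1, 2, 3: [[-1, -1, 3], [-2, -2, 2], [9, -11, 1]]. Its determinant is (-1)·((-2)·1 - 2·(-11)) - (-1)·((-2)·1 - 2·9) + 3·((-2)·(-11) - (-2)·9) = (-1)·20 - (-1)·(-20) + 3·40 = 80 ≠ 0.
So rank(O) ≥ 3; since O has 3 columns, rank(O) = 3.
rank(O) = 3 = n, so the pair (A, C) is completely observable.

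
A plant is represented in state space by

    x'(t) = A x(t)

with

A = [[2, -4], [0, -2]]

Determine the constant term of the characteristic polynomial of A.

For a 2×2 matrix, det(sI - A) = s^2 - (tr A)s + det A.
tr A = 0, det A = -4.
So p(s) = s^2 - 4.
The constant term is -4.

-4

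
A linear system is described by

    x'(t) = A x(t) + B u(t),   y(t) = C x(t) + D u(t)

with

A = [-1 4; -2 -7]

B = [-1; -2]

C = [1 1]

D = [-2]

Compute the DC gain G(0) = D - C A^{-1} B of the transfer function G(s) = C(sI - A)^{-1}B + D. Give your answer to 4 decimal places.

-3.0000

G(0) = C(-A)^{-1}B + D = -C A^{-1} B + D.
det A = 15, so A^{-1} = (1/15)·adj(A) = [[-7/15, -4/15], [2/15, -1/15]]
A^{-1} B = [1, 0]^T
C A^{-1} B = 1
G(0) = D - C A^{-1} B = -2 - (1) = -3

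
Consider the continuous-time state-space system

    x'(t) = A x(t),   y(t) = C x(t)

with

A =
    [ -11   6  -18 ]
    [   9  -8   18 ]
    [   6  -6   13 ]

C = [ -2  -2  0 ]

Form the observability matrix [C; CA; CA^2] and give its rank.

1

CA = [[4, 4, 0]]
CA^2 = [[-8, -8, 0]]
Observability matrix O = [C; CA; CA^2] = [[-2, -2, 0], [4, 4, 0], [-8, -8, 0]]
Every row of O is a scalar multiple of row 1 = [-2, -2, 0] (multipliers 1, -2, 4), so the rows span a one-dimensional space.
O ≠ 0, hence rank(O) = 1.
rank(O) = 1 < n = 3, so the pair (A, C) is not completely observable.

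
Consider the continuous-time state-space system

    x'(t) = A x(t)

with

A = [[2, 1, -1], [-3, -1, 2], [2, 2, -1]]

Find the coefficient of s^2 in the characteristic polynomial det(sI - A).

0

Expand det(sI - A) for the 3×3 matrix.
p(s) = s^3 - 2s + 1.
(Check: constant term = det(-A) = (-1)^3 det A = 1; coefficient of s^2 = -tr A = 0.)
The coefficient of s^2 is 0.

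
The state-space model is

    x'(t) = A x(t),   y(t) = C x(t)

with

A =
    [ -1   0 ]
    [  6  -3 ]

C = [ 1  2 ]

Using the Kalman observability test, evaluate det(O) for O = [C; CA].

-28

CA = [[11, -6]]
Observability matrix O = [C; CA] = [[1, 2], [11, -6]]
det(O) = 1·(-6) - 2·11 = -6 - 22 = -28
Since det(O) ≠ 0, rank(O) = 2 and the system is completely observable.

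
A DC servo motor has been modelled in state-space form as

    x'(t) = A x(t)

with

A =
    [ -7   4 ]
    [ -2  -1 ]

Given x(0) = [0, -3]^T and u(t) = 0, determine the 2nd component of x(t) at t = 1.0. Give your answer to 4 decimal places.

det(sI - A) = s^2 - (tr A)s + det A, with tr A = (-7) + (-1) = -8 and det A = (-7)·(-1) - 4·(-2) = 7 - (-8) = 15.
So p(s) = det(sI - A) = s^2 + 8s + 15.
Factor s^2 + 8s + 15: two numbers with sum -8 and product 15 are -3 and -5, so s^2 + 8s + 15 = (s + 3)(s + 5).
Hence p(s) = (s + 3) (s + 5), with roots -5, -3.
The eigenvalues -5, -3 are distinct and real, so A is diagonalisable and x(t) = e^{At} x(0) = V diag(e^{λ_i t}) V^{-1} x(0), where the columns of V are the eigenvectors.
λ = -5: A - (-5)I = [[-2, 4], [-2, 4]]. Row 1 gives (-2)·v1 + 4·v2 = 0, so take v_1 = [-2, -1]^T.
λ = -3: A - (-3)I = [[-4, 4], [-2, 2]]. Row 1 gives (-4)·v1 + 4·v2 = 0, so take v_2 = [1, 1]^T.
V = [v_1 v_2] = [[-2, 1], [-1, 1]] has det V = -1, so V^{-1} = adj(V)/det V = [[-1, 1], [-1, 2]].
Modal coordinates z(0) = V^{-1} x(0): (-1)·0 + 1·(-3) = -3; (-1)·0 + 2·(-3) = -6; so z(0) = [-3, -6]^T.
x_2(t) = Σ_i (v_i)_2 · z_i(0) · e^{λ_i t} (row 2 of V times the modal terms).
x_2(1.0) = (-1)·(-3)·e^{-5·1.0} + 1·(-6)·e^{-3·1.0} = 3·0.006738 + (-6)·0.049787 = -0.2785.

-0.2785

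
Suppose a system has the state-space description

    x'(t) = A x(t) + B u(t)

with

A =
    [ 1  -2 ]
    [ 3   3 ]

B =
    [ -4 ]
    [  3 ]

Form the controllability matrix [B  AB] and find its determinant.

42

AB = [[-10], [-3]]
Controllability matrix C = [B  AB] = [[-4, -10], [3, -3]]
det(C) = (-4)·(-3) - (-10)·3 = 12 - (-30) = 42
Since det(C) ≠ 0, rank(C) = 2 and the system is completely controllable.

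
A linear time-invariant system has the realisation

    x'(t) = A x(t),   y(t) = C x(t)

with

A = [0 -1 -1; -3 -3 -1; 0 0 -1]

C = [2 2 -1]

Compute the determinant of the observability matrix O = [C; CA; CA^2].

CA = [[-6, -8, -3]]
CA^2 = [[24, 30, 17]]
Observability matrix O = [C; CA; CA^2] = [[2, 2, -1], [-6, -8, -3], [24, 30, 17]]
Expanding along the first row, det(O) = 2·((-8)·17 - (-3)·30) - 2·((-6)·17 - (-3)·24) + (-1)·((-6)·30 - (-8)·24) = 2·(-46) - 2·(-30) + (-1)·12 = -44
Since det(O) ≠ 0, rank(O) = 3 and the system is completely observable.

-44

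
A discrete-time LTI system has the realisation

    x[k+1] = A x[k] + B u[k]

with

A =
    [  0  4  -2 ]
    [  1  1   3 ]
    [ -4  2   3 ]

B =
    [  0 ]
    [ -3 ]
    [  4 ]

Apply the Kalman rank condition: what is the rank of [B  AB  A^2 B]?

3

AB = [[-20], [9], [6]]
A^2B = [[24], [7], [116]]
Controllability matrix C = [B  AB  A^2B] = [[0, -20, 24], [-3, 9, 7], [4, 6, 116]]
det(C) = 0·(9·116 - 7·6) - (-20)·((-3)·116 - 7·4) + 24·((-3)·6 - 9·4) = 0·1002 - (-20)·(-376) + 24·(-54) = -8816 ≠ 0, so rank(C) = 3.
rank(C) = 3 = n, so the pair (A, B) is completely controllable.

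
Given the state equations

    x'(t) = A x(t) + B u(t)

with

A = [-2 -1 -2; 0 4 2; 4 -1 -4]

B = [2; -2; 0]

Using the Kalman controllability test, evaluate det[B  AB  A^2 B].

1200

AB = [[-2], [-8], [10]]
A^2B = [[-8], [-12], [-40]]
Controllability matrix C = [B  AB  A^2B] = [[2, -2, -8], [-2, -8, -12], [0, 10, -40]]
Expanding along the first row, det(C) = 2·((-8)·(-40) - (-12)·10) - (-2)·((-2)·(-40) - (-12)·0) + (-8)·((-2)·10 - (-8)·0) = 2·440 - (-2)·80 + (-8)·(-20) = 1200
Since det(C) ≠ 0, rank(C) = 3 and the system is completely controllable.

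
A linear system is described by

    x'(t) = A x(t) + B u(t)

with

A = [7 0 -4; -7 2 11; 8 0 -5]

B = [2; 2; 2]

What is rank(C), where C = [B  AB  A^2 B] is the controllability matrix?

2

AB = [[6], [12], [6]]
A^2B = [[18], [48], [18]]
Controllability matrix C = [B  AB  A^2B] = [[2, 6, 18], [2, 12, 48], [2, 6, 18]]
The rows r1, r2, r3 of C are linearly dependent: -r1 + r3 = 0 (check each entry), so rank(C) ≤ 2.
The 2×2 minor from rows 1, 2, columns 1, 2 is 2·12 - 6·2 = 24 - 12 = 12 ≠ 0, so rank(C) = 2.
rank(C) = 2 < n = 3, so the pair (A, B) is not completely controllable.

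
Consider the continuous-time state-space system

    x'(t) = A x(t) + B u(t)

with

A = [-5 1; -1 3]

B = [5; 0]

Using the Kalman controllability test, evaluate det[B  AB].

-25

AB = [[-25], [-5]]
Controllability matrix C = [B  AB] = [[5, -25], [0, -5]]
det(C) = 5·(-5) - (-25)·0 = -25 - 0 = -25
Since det(C) ≠ 0, rank(C) = 2 and the system is completely controllable.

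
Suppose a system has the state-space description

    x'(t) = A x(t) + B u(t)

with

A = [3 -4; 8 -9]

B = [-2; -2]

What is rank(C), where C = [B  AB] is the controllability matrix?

1

AB = [[2], [2]]
Controllability matrix C = [B  AB] = [[-2, 2], [-2, 2]]
Every column of C is a scalar multiple of column 1 = [-2, -2] (multipliers 1, -1), so the columns span a one-dimensional space.
C ≠ 0, hence rank(C) = 1.
rank(C) = 1 < n = 2, so the pair (A, B) is not completely controllable.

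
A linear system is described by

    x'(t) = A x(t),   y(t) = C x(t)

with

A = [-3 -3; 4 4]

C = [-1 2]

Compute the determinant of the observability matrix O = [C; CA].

-33

CA = [[11, 11]]
Observability matrix O = [C; CA] = [[-1, 2], [11, 11]]
det(O) = (-1)·11 - 2·11 = -11 - 22 = -33
Since det(O) ≠ 0, rank(O) = 2 and the system is completely observable.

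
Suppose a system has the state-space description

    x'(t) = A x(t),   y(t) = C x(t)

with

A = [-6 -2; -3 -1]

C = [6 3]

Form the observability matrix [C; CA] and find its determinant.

45

CA = [[-45, -15]]
Observability matrix O = [C; CA] = [[6, 3], [-45, -15]]
det(O) = 6·(-15) - 3·(-45) = -90 - (-135) = 45
Since det(O) ≠ 0, rank(O) = 2 and the system is completely observable.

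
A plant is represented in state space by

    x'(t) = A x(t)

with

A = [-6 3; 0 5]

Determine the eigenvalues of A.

-6, 5

det(sI - A) = s^2 - (tr A)s + det A, with tr A = (-6) + 5 = -1 and det A = (-6)·5 - 3·0 = -30 - 0 = -30.
So p(s) = det(sI - A) = s^2 + s - 30.
Factor s^2 + s - 30: two numbers with sum -1 and product -30 are 5 and -6, so s^2 + s - 30 = (s - 5)(s + 6).
Hence p(s) = (s - 5) (s + 6), with roots -6, 5.
At least one eigenvalue has non-negative real part, so the system is not asymptotically stable.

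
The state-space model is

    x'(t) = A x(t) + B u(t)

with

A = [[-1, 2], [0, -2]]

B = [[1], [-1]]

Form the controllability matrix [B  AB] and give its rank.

AB = [[-3], [2]]
Controllability matrix C = [B  AB] = [[1, -3], [-1, 2]]
det(C) = 1·2 - (-3)·(-1) = 2 - 3 = -1 ≠ 0, so rank(C) = 2.
rank(C) = 2 = n, so the pair (A, B) is completely controllable.

2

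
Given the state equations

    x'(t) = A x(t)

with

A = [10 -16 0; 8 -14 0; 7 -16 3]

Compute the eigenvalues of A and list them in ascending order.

-6, 2, 3

det(sI - A) = s^3 - (tr A)s^2 + (M11 + M22 + M33)s - det A, where Mii is the 2×2 principal minor of A obtained by deleting row i and column i.
tr A = 10 + (-14) + 3 = -1; M11 = (-14)·3 - 0·(-16) = -42 - 0 = -42; M22 = 10·3 - 0·7 = 30 - 0 = 30; M33 = 10·(-14) - (-16)·8 = -140 - (-128) = -12; sum of minors = -24.
det A = 10·((-14)·3 - 0·(-16)) - (-16)·(8·3 - 0·7) + 0·(8·(-16) - (-14)·7) = 10·(-42) - (-16)·24 + 0·(-30) = -36.
So p(s) = det(sI - A) = s^3 + s^2 - 24s + 36.
Rational-root test: any integer root divides 36. Testing small divisors, s = 2 works: p(2) = 8 + 4 + (-48) + 36 = 0, so (s - 2) is a factor.
Dividing, p(s) = (s - 2)(s^2 + 3s - 18).
Factor s^2 + 3s - 18: two numbers with sum -3 and product -18 are 3 and -6, so s^2 + 3s - 18 = (s - 3)(s + 6).
Hence p(s) = (s - 3) (s - 2) (s + 6), with roots -6, 2, 3.
At least one eigenvalue has non-negative real part, so the system is not asymptotically stable.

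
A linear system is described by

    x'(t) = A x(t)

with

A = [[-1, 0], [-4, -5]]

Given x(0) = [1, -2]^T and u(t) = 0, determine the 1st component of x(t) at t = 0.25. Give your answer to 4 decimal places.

det(sI - A) = s^2 - (tr A)s + det A, with tr A = (-1) + (-5) = -6 and det A = (-1)·(-5) - 0·(-4) = 5 - 0 = 5.
So p(s) = det(sI - A) = s^2 + 6s + 5.
Factor s^2 + 6s + 5: two numbers with sum -6 and product 5 are -1 and -5, so s^2 + 6s + 5 = (s + 1)(s + 5).
Hence p(s) = (s + 1) (s + 5), with roots -5, -1.
The eigenvalues -5, -1 are distinct and real, so A is diagonalisable and x(t) = e^{At} x(0) = V diag(e^{λ_i t}) V^{-1} x(0), where the columns of V are the eigenvectors.
λ = -5: A - (-5)I = [[4, 0], [-4, 0]]. Row 1 gives 4·v1 + 0·v2 = 0, so take v_1 = [0, 1]^T.
λ = -1: A - (-1)I = [[0, 0], [-4, -4]]. Row 2 gives (-4)·v1 + (-4)·v2 = 0, so take v_2 = [1, -1]^T.
V = [v_1 v_2] = [[0, 1], [1, -1]] has det V = -1, so V^{-1} = adj(V)/det V = [[1, 1], [1, 0]].
Modal coordinates z(0) = V^{-1} x(0): 1·1 + 1·(-2) = -1; 1·1 + 0·(-2) = 1; so z(0) = [-1, 1]^T.
x_1(t) = Σ_i (v_i)_1 · z_i(0) · e^{λ_i t} (row 1 of V times the modal terms).
x_1(0.25) = 0·(-1)·e^{-5·0.25} + 1·1·e^{-1·0.25} = 0·0.286505 + 1·0.778801 = 0.7788.

0.7788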